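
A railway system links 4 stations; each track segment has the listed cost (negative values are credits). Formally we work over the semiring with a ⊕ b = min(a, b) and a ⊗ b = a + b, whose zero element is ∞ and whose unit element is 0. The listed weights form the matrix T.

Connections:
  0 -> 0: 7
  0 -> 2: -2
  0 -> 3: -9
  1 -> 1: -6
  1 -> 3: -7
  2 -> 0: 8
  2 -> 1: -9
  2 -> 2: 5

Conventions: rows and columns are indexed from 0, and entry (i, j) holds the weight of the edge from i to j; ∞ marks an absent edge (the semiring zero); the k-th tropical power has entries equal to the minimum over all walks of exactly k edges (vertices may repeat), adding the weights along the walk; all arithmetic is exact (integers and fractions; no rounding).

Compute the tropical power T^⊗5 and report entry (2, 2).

T^⊗2:
  [6, -11, 3, -2]
  [∞, -12, ∞, -13]
  [13, -15, 6, -16]
  [∞, ∞, ∞, ∞]
T^⊗3:
  [11, -17, 4, -18]
  [∞, -18, ∞, -19]
  [14, -21, 11, -22]
  [∞, ∞, ∞, ∞]
T^⊗4:
  [12, -23, 9, -24]
  [∞, -24, ∞, -25]
  [19, -27, 12, -28]
  [∞, ∞, ∞, ∞]
T^⊗5:
  [17, -29, 10, -30]
  [∞, -30, ∞, -31]
  [20, -33, 17, -34]
  [∞, ∞, ∞, ∞]
Key observation: the optimum is the walk 2->0->2->0->2->2, with weight 8 + (-2) + 8 + (-2) + 5 = 17.
Optimal value attained by: walk 2->0->2->0->2->2.
Answer: (T^⊗5)[2][2] = 17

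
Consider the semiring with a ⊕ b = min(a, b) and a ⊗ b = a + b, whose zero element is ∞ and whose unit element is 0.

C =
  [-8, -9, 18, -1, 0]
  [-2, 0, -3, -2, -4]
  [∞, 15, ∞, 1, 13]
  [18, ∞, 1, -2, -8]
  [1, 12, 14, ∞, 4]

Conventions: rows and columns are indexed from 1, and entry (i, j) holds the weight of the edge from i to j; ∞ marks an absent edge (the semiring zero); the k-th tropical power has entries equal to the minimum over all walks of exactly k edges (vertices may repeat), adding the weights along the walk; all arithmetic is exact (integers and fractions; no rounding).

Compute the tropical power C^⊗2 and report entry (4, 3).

C^⊗2:
  [-16, -17, -12, -11, -13]
  [-10, -11, -3, -4, -10]
  [13, 15, 2, -1, -7]
  [-7, 4, -1, -4, -10]
  [-7, -8, 9, 0, 1]
Key observation: the optimum is the walk 4->4->3, with weight (-2) + 1 = -1.
Optimal value attained by: walk 4->4->3.
Answer: (C^⊗2)[4][3] = -1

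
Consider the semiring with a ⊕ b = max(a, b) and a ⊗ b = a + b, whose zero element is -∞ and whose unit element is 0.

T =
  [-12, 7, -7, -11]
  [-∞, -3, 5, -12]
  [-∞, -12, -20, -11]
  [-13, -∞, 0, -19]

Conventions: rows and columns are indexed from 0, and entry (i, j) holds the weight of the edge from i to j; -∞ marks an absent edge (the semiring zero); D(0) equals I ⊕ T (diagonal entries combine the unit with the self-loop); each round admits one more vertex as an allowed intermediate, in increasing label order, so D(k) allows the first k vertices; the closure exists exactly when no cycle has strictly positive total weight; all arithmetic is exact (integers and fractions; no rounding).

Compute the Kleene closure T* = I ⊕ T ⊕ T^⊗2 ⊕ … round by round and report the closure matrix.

D(0):
  [0, 7, -7, -11]
  [-∞, 0, 5, -12]
  [-∞, -12, 0, -11]
  [-13, -∞, 0, 0]
D(1):
  [0, 7, -7, -11]
  [-∞, 0, 5, -12]
  [-∞, -12, 0, -11]
  [-13, -6, 0, 0]
D(2):
  [0, 7, 12, -5]
  [-∞, 0, 5, -12]
  [-∞, -12, 0, -11]
  [-13, -6, 0, 0]
D(3):
  [0, 7, 12, 1]
  [-∞, 0, 5, -6]
  [-∞, -12, 0, -11]
  [-13, -6, 0, 0]
D(4):
  [0, 7, 12, 1]
  [-19, 0, 5, -6]
  [-24, -12, 0, -11]
  [-13, -6, 0, 0]
Answer: T* = [[0, 7, 12, 1], [-19, 0, 5, -6], [-24, -12, 0, -11], [-13, -6, 0, 0]]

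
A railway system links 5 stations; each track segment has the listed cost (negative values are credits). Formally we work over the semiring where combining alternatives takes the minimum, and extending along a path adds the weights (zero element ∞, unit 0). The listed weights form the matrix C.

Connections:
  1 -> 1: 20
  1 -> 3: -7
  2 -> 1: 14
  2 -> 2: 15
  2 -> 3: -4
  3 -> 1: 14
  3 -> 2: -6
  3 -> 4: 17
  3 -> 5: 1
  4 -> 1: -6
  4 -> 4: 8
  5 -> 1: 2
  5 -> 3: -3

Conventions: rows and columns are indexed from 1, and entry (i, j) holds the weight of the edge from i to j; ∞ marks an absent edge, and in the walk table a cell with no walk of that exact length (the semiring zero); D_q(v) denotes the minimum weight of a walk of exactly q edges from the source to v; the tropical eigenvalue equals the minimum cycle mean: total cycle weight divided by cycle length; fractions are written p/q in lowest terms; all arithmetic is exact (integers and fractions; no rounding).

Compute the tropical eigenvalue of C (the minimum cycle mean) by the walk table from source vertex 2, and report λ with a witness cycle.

q=0: [∞, 0, ∞, ∞, ∞]
q=1: [14, 15, -4, ∞, ∞]
q=2: [10, -10, 7, 13, -3]
q=3: [-1, 1, -14, 21, 8]
q=4: [0, -20, -8, 3, -13]
q=5: [-11, -14, -24, 9, -7]
Optimal cycle mean attained by: cycle 2->3->2, total (-4) + (-6), length 2.
Answer: λ = -5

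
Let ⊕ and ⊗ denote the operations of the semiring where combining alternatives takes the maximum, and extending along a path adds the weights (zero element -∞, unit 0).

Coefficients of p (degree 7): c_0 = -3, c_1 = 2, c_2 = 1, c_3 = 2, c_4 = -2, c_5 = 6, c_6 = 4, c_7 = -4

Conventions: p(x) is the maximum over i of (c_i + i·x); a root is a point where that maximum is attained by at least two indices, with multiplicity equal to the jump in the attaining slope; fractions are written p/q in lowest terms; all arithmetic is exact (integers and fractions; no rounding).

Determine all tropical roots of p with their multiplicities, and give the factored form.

hull edge (i=0, c=-3) to (i=1, c=2): slope 5, span 1
hull edge (i=1, c=2) to (i=5, c=6): slope 1, span 4
hull edge (i=5, c=6) to (i=6, c=4): slope -2, span 1
hull edge (i=6, c=4) to (i=7, c=-4): slope -8, span 1
Factored form: p(x) = -4 ⊗ (x ⊕ (-5)) ⊗ (x ⊕ (-1)) ⊗ (x ⊕ (-1)) ⊗ (x ⊕ (-1)) ⊗ (x ⊕ (-1)) ⊗ (x ⊕ 2) ⊗ (x ⊕ 8)
Answer: roots = -5 (mult 1), -1 (mult 4), 2 (mult 1), 8 (mult 1)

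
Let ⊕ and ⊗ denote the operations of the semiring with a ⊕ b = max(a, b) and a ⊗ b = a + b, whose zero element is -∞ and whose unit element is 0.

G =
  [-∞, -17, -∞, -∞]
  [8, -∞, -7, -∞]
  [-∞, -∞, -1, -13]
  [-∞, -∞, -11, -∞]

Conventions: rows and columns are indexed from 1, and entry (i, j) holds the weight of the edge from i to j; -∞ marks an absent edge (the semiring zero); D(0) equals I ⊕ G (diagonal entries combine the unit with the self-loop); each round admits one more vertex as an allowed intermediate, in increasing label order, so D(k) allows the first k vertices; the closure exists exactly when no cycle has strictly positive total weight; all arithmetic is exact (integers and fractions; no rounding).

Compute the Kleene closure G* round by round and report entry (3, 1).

D(0):
  [0, -17, -∞, -∞]
  [8, 0, -7, -∞]
  [-∞, -∞, 0, -13]
  [-∞, -∞, -11, 0]
D(1):
  [0, -17, -∞, -∞]
  [8, 0, -7, -∞]
  [-∞, -∞, 0, -13]
  [-∞, -∞, -11, 0]
D(2):
  [0, -17, -24, -∞]
  [8, 0, -7, -∞]
  [-∞, -∞, 0, -13]
  [-∞, -∞, -11, 0]
D(3):
  [0, -17, -24, -37]
  [8, 0, -7, -20]
  [-∞, -∞, 0, -13]
  [-∞, -∞, -11, 0]
D(4):
  [0, -17, -24, -37]
  [8, 0, -7, -20]
  [-∞, -∞, 0, -13]
  [-∞, -∞, -11, 0]
Answer: G*[3][1] = -∞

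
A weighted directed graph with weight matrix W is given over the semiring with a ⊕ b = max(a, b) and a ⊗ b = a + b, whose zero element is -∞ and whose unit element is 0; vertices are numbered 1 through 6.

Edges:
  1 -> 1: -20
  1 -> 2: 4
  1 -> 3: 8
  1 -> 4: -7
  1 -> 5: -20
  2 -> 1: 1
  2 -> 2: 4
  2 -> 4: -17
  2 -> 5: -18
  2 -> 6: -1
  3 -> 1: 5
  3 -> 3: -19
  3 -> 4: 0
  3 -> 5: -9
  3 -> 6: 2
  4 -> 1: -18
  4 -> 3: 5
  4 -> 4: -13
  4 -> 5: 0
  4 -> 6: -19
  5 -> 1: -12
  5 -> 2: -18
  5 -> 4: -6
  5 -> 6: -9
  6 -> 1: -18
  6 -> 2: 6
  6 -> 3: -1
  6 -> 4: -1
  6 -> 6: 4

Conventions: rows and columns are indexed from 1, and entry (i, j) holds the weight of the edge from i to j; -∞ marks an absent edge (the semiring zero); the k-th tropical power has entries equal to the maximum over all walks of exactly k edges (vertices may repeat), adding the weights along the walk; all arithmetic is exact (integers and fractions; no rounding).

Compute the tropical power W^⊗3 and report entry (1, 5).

W^⊗2:
  [13, 8, -2, 8, -1, 10]
  [5, 8, 9, -2, -14, 3]
  [-14, 9, 13, 1, 0, 6]
  [10, -13, -8, 5, -4, 7]
  [-17, -3, -1, -10, -6, -5]
  [7, 10, 4, 3, -1, 8]
W^⊗3:
  [9, 17, 21, 9, 8, 14]
  [14, 12, 13, 9, 0, 11]
  [18, 13, 6, 13, 4, 15]
  [-3, 14, 18, 6, 5, 11]
  [4, 1, -5, -1, -10, 1]
  [11, 14, 15, 7, 3, 12]
Key observation: the optimum is the walk 1->3->4->5, with weight 8 + 0 + 0 = 8.
Optimal value attained by: walk 1->3->4->5.
Answer: (W^⊗3)[1][5] = 8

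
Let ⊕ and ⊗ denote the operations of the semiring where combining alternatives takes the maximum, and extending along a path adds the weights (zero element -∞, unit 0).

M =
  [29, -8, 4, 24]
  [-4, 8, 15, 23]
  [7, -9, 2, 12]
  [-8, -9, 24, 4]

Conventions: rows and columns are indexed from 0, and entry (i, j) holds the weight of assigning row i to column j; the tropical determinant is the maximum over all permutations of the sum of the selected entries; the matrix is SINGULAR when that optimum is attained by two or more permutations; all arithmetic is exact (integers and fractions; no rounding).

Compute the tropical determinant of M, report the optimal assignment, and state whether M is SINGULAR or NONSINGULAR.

σ = (0, 1, 2, 3): 29 + 8 + 2 + 4 = 43
σ = (0, 1, 3, 2): 29 + 8 + 12 + 24 = 73
σ = (0, 2, 1, 3): 29 + 15 + (-9) + 4 = 39
σ = (0, 2, 3, 1): 29 + 15 + 12 + (-9) = 47
σ = (0, 3, 1, 2): 29 + 23 + (-9) + 24 = 67
σ = (0, 3, 2, 1): 29 + 23 + 2 + (-9) = 45
σ = (1, 0, 2, 3): (-8) + (-4) + 2 + 4 = -6
σ = (1, 0, 3, 2): (-8) + (-4) + 12 + 24 = 24
σ = (1, 2, 0, 3): (-8) + 15 + 7 + 4 = 18
σ = (1, 2, 3, 0): (-8) + 15 + 12 + (-8) = 11
σ = (1, 3, 0, 2): (-8) + 23 + 7 + 24 = 46
σ = (1, 3, 2, 0): (-8) + 23 + 2 + (-8) = 9
σ = (2, 0, 1, 3): 4 + (-4) + (-9) + 4 = -5
σ = (2, 0, 3, 1): 4 + (-4) + 12 + (-9) = 3
σ = (2, 1, 0, 3): 4 + 8 + 7 + 4 = 23
σ = (2, 1, 3, 0): 4 + 8 + 12 + (-8) = 16
σ = (2, 3, 0, 1): 4 + 23 + 7 + (-9) = 25
σ = (2, 3, 1, 0): 4 + 23 + (-9) + (-8) = 10
σ = (3, 0, 1, 2): 24 + (-4) + (-9) + 24 = 35
σ = (3, 0, 2, 1): 24 + (-4) + 2 + (-9) = 13
σ = (3, 1, 0, 2): 24 + 8 + 7 + 24 = 63
σ = (3, 1, 2, 0): 24 + 8 + 2 + (-8) = 26
σ = (3, 2, 0, 1): 24 + 15 + 7 + (-9) = 37
σ = (3, 2, 1, 0): 24 + 15 + (-9) + (-8) = 22
Optimal value attained by: σ = (0, 1, 3, 2).
Answer: det⊕(M) = 73; verdict: NONSINGULAR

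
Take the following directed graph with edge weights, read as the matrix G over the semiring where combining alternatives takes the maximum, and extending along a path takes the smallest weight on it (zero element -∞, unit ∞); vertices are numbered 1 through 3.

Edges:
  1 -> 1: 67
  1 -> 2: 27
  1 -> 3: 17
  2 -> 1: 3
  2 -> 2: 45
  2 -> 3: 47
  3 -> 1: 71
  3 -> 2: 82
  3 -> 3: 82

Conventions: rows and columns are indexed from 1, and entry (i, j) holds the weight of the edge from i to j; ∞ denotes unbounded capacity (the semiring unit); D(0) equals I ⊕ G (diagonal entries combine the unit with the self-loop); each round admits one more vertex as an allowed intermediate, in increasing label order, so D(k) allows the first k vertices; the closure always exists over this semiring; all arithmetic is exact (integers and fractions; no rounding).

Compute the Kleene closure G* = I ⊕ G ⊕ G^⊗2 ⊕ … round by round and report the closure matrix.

D(0):
  [∞, 27, 17]
  [3, ∞, 47]
  [71, 82, ∞]
D(1):
  [∞, 27, 17]
  [3, ∞, 47]
  [71, 82, ∞]
D(2):
  [∞, 27, 27]
  [3, ∞, 47]
  [71, 82, ∞]
D(3):
  [∞, 27, 27]
  [47, ∞, 47]
  [71, 82, ∞]
Answer: G* = [[∞, 27, 27], [47, ∞, 47], [71, 82, ∞]]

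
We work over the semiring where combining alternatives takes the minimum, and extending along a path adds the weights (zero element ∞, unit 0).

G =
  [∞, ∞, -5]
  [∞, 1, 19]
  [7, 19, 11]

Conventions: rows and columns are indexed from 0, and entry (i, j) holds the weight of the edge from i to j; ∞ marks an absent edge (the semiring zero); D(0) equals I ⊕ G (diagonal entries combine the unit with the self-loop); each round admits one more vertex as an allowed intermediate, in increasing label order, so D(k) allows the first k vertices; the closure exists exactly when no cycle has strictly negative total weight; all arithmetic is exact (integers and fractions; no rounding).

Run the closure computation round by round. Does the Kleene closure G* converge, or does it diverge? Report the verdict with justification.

D(0):
  [0, ∞, -5]
  [∞, 0, 19]
  [7, 19, 0]
D(1):
  [0, ∞, -5]
  [∞, 0, 19]
  [7, 19, 0]
D(2):
  [0, ∞, -5]
  [∞, 0, 19]
  [7, 19, 0]
D(3):
  [0, 14, -5]
  [26, 0, 19]
  [7, 19, 0]
Key observation: every diagonal entry stays at the unit through all rounds, so no improving cycle exists.
Answer: CONVERGES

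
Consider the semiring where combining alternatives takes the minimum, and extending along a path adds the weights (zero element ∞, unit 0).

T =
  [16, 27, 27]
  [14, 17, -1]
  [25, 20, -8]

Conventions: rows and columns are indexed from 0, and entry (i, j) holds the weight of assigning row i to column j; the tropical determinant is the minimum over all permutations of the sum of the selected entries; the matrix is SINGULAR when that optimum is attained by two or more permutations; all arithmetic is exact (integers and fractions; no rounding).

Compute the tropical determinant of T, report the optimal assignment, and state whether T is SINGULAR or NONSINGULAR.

σ = (0, 1, 2): 16 + 17 + (-8) = 25
σ = (0, 2, 1): 16 + (-1) + 20 = 35
σ = (1, 0, 2): 27 + 14 + (-8) = 33
σ = (1, 2, 0): 27 + (-1) + 25 = 51
σ = (2, 0, 1): 27 + 14 + 20 = 61
σ = (2, 1, 0): 27 + 17 + 25 = 69
Optimal value attained by: σ = (0, 1, 2).
Answer: det⊕(T) = 25; verdict: NONSINGULAR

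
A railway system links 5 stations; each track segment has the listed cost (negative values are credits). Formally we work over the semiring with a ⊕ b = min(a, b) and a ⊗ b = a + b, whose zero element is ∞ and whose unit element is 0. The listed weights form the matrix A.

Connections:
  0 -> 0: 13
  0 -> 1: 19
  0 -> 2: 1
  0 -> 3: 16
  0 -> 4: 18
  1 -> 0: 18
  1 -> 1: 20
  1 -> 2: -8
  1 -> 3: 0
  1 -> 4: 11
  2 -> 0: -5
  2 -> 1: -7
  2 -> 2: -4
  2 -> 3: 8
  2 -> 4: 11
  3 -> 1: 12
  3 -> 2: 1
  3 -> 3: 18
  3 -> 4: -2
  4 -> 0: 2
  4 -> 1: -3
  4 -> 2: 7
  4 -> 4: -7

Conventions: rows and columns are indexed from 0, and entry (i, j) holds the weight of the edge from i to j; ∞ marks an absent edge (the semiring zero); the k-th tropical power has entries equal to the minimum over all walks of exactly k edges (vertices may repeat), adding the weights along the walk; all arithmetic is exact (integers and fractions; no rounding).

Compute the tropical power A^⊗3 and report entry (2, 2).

A^⊗2:
  [-4, -6, -3, 9, 11]
  [-13, -15, -12, 0, -2]
  [-9, -11, -15, -7, 4]
  [-4, -6, -3, 9, -9]
  [-5, -10, -11, -3, -14]
A^⊗3:
  [-8, -10, -14, -6, 4]
  [-17, -19, -23, -15, -9]
  [-20, -22, -19, -11, -9]
  [-8, -12, -14, -6, -16]
  [-16, -18, -18, -10, -21]
Key observation: the optimum is the walk 2->1->2->2, with weight (-7) + (-8) + (-4) = -19.
Optimal value attained by: walk 2->1->2->2.
Answer: (A^⊗3)[2][2] = -19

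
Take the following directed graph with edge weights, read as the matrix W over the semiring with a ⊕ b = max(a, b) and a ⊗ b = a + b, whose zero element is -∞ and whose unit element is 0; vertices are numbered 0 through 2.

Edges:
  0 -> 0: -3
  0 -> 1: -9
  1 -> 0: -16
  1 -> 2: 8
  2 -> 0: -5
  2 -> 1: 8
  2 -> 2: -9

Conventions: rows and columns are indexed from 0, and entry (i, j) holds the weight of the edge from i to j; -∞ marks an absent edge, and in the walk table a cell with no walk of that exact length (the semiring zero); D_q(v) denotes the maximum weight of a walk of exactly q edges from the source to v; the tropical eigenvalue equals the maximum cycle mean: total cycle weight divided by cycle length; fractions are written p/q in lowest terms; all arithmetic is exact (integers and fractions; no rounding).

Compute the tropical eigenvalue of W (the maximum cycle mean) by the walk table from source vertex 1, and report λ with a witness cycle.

q=0: [-∞, 0, -∞]
q=1: [-16, -∞, 8]
q=2: [3, 16, -1]
q=3: [0, 7, 24]
Optimal cycle mean attained by: cycle 1->2->1, total 8 + 8, length 2.
Answer: λ = 8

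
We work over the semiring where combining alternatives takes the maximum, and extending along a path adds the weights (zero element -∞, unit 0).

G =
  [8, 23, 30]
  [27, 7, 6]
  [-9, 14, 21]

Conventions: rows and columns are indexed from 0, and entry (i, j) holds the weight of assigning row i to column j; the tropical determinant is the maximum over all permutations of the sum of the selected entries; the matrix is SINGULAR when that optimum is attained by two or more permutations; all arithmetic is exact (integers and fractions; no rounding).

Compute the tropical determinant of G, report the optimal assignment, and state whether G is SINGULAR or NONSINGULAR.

σ = (0, 1, 2): 8 + 7 + 21 = 36
σ = (0, 2, 1): 8 + 6 + 14 = 28
σ = (1, 0, 2): 23 + 27 + 21 = 71
σ = (1, 2, 0): 23 + 6 + (-9) = 20
σ = (2, 0, 1): 30 + 27 + 14 = 71
σ = (2, 1, 0): 30 + 7 + (-9) = 28
Optimal value attained by: σ = (1, 0, 2).
Answer: det⊕(G) = 71; verdict: SINGULAR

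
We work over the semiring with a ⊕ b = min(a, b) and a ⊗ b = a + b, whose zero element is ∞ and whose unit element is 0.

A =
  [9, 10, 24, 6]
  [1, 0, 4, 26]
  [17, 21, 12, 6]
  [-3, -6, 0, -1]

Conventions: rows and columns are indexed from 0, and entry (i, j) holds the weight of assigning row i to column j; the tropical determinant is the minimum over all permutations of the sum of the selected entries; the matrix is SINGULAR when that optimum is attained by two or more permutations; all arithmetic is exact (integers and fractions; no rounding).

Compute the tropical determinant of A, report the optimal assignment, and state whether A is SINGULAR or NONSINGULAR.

σ = (0, 1, 2, 3): 9 + 0 + 12 + (-1) = 20
σ = (0, 1, 3, 2): 9 + 0 + 6 + 0 = 15
σ = (0, 2, 1, 3): 9 + 4 + 21 + (-1) = 33
σ = (0, 2, 3, 1): 9 + 4 + 6 + (-6) = 13
σ = (0, 3, 1, 2): 9 + 26 + 21 + 0 = 56
σ = (0, 3, 2, 1): 9 + 26 + 12 + (-6) = 41
σ = (1, 0, 2, 3): 10 + 1 + 12 + (-1) = 22
σ = (1, 0, 3, 2): 10 + 1 + 6 + 0 = 17
σ = (1, 2, 0, 3): 10 + 4 + 17 + (-1) = 30
σ = (1, 2, 3, 0): 10 + 4 + 6 + (-3) = 17
σ = (1, 3, 0, 2): 10 + 26 + 17 + 0 = 53
σ = (1, 3, 2, 0): 10 + 26 + 12 + (-3) = 45
σ = (2, 0, 1, 3): 24 + 1 + 21 + (-1) = 45
σ = (2, 0, 3, 1): 24 + 1 + 6 + (-6) = 25
σ = (2, 1, 0, 3): 24 + 0 + 17 + (-1) = 40
σ = (2, 1, 3, 0): 24 + 0 + 6 + (-3) = 27
σ = (2, 3, 0, 1): 24 + 26 + 17 + (-6) = 61
σ = (2, 3, 1, 0): 24 + 26 + 21 + (-3) = 68
σ = (3, 0, 1, 2): 6 + 1 + 21 + 0 = 28
σ = (3, 0, 2, 1): 6 + 1 + 12 + (-6) = 13
σ = (3, 1, 0, 2): 6 + 0 + 17 + 0 = 23
σ = (3, 1, 2, 0): 6 + 0 + 12 + (-3) = 15
σ = (3, 2, 0, 1): 6 + 4 + 17 + (-6) = 21
σ = (3, 2, 1, 0): 6 + 4 + 21 + (-3) = 28
Optimal value attained by: σ = (0, 2, 3, 1).
Answer: det⊕(A) = 13; verdict: SINGULAR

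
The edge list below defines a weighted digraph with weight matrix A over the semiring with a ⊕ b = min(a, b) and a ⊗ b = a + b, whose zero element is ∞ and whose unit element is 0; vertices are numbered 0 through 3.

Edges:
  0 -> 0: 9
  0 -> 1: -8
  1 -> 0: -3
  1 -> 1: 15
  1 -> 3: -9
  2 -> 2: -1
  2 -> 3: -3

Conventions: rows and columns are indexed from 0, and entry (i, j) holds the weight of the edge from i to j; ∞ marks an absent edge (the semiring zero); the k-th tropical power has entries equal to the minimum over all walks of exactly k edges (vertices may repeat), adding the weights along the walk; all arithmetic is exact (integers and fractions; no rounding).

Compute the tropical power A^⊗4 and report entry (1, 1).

A^⊗2:
  [-11, 1, ∞, -17]
  [6, -11, ∞, 6]
  [∞, ∞, -2, -4]
  [∞, ∞, ∞, ∞]
A^⊗3:
  [-2, -19, ∞, -8]
  [-14, -2, ∞, -20]
  [∞, ∞, -3, -5]
  [∞, ∞, ∞, ∞]
A^⊗4:
  [-22, -10, ∞, -28]
  [-5, -22, ∞, -11]
  [∞, ∞, -4, -6]
  [∞, ∞, ∞, ∞]
Key observation: the optimum is the walk 1->0->1->0->1, with weight (-3) + (-8) + (-3) + (-8) = -22.
Optimal value attained by: walk 1->0->1->0->1.
Answer: (A^⊗4)[1][1] = -22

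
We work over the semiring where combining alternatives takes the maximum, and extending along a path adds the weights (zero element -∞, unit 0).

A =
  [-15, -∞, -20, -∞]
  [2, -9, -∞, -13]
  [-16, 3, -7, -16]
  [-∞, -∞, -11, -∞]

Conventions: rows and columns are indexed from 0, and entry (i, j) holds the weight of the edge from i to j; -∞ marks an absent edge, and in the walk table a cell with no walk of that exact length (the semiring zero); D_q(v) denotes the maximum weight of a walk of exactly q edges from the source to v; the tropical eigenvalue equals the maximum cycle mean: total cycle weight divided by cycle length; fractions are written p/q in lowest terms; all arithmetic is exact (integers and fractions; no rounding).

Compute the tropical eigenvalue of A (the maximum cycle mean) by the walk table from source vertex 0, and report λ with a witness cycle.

q=0: [0, -∞, -∞, -∞]
q=1: [-15, -∞, -20, -∞]
q=2: [-30, -17, -27, -36]
q=3: [-15, -24, -34, -30]
q=4: [-22, -31, -35, -37]
Optimal cycle mean attained by: cycle 0->2->1->0, total (-20) + 3 + 2, length 3.
Answer: λ = -5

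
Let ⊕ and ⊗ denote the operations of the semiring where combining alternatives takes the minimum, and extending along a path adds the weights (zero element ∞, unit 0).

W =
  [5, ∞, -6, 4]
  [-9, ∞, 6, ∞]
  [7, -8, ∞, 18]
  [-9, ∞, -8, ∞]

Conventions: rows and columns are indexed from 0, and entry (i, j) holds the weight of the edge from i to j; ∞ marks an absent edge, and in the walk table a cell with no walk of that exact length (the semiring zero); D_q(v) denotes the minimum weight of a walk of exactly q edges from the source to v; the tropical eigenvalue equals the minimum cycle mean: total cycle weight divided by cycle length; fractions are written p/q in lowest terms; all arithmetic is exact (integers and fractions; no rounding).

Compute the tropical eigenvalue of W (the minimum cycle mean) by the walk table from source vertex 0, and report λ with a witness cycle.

q=0: [0, ∞, ∞, ∞]
q=1: [5, ∞, -6, 4]
q=2: [-5, -14, -4, 9]
q=3: [-23, -12, -11, -1]
q=4: [-21, -19, -29, -19]
Optimal cycle mean attained by: cycle 0->2->1->0, total (-6) + (-8) + (-9), length 3.
Answer: λ = -23/3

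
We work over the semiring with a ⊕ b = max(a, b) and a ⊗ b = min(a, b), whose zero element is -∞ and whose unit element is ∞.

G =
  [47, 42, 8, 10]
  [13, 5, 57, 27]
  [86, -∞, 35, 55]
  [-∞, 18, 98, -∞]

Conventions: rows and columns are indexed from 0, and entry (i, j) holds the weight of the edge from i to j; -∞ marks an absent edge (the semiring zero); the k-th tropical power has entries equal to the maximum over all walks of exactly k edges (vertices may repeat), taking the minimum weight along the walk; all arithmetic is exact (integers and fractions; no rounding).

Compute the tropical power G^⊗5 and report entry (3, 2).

G^⊗2:
  [47, 42, 42, 27]
  [57, 18, 35, 55]
  [47, 42, 55, 35]
  [86, 5, 35, 55]
G^⊗3:
  [47, 42, 42, 42]
  [47, 42, 55, 35]
  [55, 42, 42, 55]
  [47, 42, 55, 35]
G^⊗4:
  [47, 42, 42, 42]
  [55, 42, 42, 55]
  [47, 42, 55, 42]
  [55, 42, 42, 55]
G^⊗5:
  [47, 42, 42, 42]
  [47, 42, 55, 42]
  [55, 42, 42, 55]
  [47, 42, 55, 42]
Key observation: the optimum is the walk 3->2->3->2->3->2, with weight 98 min 55 min 98 min 55 min 98 = 55.
Optimal value attained by: walk 3->2->3->2->3->2.
Answer: (G^⊗5)[3][2] = 55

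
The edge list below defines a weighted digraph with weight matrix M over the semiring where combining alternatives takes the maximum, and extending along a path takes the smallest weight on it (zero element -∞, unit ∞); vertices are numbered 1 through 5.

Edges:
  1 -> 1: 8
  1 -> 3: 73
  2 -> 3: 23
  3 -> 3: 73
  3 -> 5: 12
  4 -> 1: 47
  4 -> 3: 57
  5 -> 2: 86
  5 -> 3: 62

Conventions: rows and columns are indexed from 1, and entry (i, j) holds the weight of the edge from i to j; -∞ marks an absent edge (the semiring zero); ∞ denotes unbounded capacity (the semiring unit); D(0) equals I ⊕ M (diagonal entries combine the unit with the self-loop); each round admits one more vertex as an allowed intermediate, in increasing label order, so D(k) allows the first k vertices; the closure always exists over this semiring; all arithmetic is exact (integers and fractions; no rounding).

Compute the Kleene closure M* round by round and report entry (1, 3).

D(0):
  [∞, -∞, 73, -∞, -∞]
  [-∞, ∞, 23, -∞, -∞]
  [-∞, -∞, ∞, -∞, 12]
  [47, -∞, 57, ∞, -∞]
  [-∞, 86, 62, -∞, ∞]
D(1):
  [∞, -∞, 73, -∞, -∞]
  [-∞, ∞, 23, -∞, -∞]
  [-∞, -∞, ∞, -∞, 12]
  [47, -∞, 57, ∞, -∞]
  [-∞, 86, 62, -∞, ∞]
D(2):
  [∞, -∞, 73, -∞, -∞]
  [-∞, ∞, 23, -∞, -∞]
  [-∞, -∞, ∞, -∞, 12]
  [47, -∞, 57, ∞, -∞]
  [-∞, 86, 62, -∞, ∞]
D(3):
  [∞, -∞, 73, -∞, 12]
  [-∞, ∞, 23, -∞, 12]
  [-∞, -∞, ∞, -∞, 12]
  [47, -∞, 57, ∞, 12]
  [-∞, 86, 62, -∞, ∞]
D(4):
  [∞, -∞, 73, -∞, 12]
  [-∞, ∞, 23, -∞, 12]
  [-∞, -∞, ∞, -∞, 12]
  [47, -∞, 57, ∞, 12]
  [-∞, 86, 62, -∞, ∞]
D(5):
  [∞, 12, 73, -∞, 12]
  [-∞, ∞, 23, -∞, 12]
  [-∞, 12, ∞, -∞, 12]
  [47, 12, 57, ∞, 12]
  [-∞, 86, 62, -∞, ∞]
Answer: M*[1][3] = 73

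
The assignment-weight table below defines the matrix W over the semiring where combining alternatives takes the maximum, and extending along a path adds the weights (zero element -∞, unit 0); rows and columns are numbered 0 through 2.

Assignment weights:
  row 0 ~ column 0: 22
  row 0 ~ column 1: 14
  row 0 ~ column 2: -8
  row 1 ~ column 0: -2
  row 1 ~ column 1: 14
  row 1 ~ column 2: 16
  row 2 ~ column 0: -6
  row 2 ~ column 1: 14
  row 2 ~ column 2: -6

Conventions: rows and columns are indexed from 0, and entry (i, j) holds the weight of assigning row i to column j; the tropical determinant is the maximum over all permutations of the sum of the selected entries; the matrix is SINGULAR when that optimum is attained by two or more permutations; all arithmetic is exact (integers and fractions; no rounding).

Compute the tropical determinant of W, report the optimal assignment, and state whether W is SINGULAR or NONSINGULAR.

σ = (0, 1, 2): 22 + 14 + (-6) = 30
σ = (0, 2, 1): 22 + 16 + 14 = 52
σ = (1, 0, 2): 14 + (-2) + (-6) = 6
σ = (1, 2, 0): 14 + 16 + (-6) = 24
σ = (2, 0, 1): (-8) + (-2) + 14 = 4
σ = (2, 1, 0): (-8) + 14 + (-6) = 0
Optimal value attained by: σ = (0, 2, 1).
Answer: det⊕(W) = 52; verdict: NONSINGULAR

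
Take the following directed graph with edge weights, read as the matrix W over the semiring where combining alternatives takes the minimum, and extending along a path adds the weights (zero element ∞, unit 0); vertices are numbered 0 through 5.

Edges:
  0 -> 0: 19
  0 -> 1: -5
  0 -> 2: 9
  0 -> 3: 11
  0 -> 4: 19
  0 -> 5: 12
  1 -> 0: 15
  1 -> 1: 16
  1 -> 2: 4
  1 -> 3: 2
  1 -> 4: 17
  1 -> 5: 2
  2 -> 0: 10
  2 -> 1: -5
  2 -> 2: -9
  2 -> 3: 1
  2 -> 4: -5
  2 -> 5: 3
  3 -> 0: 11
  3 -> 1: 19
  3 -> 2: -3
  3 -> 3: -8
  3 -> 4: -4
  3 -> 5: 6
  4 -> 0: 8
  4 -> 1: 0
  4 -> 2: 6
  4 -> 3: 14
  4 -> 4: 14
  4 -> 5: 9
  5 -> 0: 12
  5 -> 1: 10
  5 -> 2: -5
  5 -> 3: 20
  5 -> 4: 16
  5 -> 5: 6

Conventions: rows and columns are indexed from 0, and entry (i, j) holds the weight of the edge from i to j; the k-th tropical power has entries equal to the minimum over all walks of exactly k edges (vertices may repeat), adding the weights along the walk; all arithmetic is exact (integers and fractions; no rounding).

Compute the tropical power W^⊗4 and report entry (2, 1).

W^⊗2:
  [10, 4, -1, -3, 4, -3]
  [13, -1, -5, -6, -2, 7]
  [1, -14, -18, -8, -14, -6]
  [3, -8, -12, -16, -12, -2]
  [15, 1, -3, 2, 1, 2]
  [5, -10, -14, -4, -10, -2]
W^⊗3:
  [8, -6, -10, -11, -7, 2]
  [5, -10, -14, -14, -10, -2]
  [-8, -23, -27, -17, -23, -15]
  [-5, -17, -21, -24, -20, -10]
  [7, -8, -12, -6, -8, 0]
  [-4, -19, -23, -13, -19, -11]
W^⊗4:
  [0, -15, -19, -19, -15, -7]
  [-4, -19, -23, -22, -19, -11]
  [-17, -32, -36, -26, -32, -24]
  [-13, -26, -30, -32, -28, -18]
  [-2, -17, -21, -14, -17, -9]
  [-13, -28, -32, -22, -28, -20]
Key observation: the optimum is the walk 2->2->2->2->1, with weight (-9) + (-9) + (-9) + (-5) = -32.
Optimal value attained by: walk 2->2->2->2->1.
Answer: (W^⊗4)[2][1] = -32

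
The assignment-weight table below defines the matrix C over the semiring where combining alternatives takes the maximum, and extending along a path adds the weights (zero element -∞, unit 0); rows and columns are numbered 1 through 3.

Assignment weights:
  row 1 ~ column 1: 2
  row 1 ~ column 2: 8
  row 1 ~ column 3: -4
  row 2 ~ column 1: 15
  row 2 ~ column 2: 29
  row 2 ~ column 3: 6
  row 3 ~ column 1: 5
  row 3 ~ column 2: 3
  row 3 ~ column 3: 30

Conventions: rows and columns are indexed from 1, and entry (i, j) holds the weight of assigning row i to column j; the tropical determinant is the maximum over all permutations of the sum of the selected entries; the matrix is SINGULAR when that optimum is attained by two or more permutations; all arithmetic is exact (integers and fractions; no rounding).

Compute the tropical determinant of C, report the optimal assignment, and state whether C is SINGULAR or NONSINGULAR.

σ = (1, 2, 3): 2 + 29 + 30 = 61
σ = (1, 3, 2): 2 + 6 + 3 = 11
σ = (2, 1, 3): 8 + 15 + 30 = 53
σ = (2, 3, 1): 8 + 6 + 5 = 19
σ = (3, 1, 2): (-4) + 15 + 3 = 14
σ = (3, 2, 1): (-4) + 29 + 5 = 30
Optimal value attained by: σ = (1, 2, 3).
Answer: det⊕(C) = 61; verdict: NONSINGULAR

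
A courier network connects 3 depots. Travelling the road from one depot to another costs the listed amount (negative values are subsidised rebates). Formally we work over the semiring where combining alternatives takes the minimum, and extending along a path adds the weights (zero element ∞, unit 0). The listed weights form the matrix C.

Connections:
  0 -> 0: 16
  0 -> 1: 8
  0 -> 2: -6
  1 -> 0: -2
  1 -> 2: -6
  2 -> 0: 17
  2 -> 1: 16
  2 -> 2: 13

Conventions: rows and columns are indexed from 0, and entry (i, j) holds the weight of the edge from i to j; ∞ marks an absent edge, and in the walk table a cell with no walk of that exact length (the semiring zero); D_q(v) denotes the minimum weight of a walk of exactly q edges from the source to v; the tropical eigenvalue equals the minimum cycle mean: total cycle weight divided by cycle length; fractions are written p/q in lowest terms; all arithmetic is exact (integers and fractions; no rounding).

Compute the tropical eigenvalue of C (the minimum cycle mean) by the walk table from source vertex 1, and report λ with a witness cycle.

q=0: [∞, 0, ∞]
q=1: [-2, ∞, -6]
q=2: [11, 6, -8]
q=3: [4, 8, 0]
Optimal cycle mean attained by: cycle 0->2->1->0, total (-6) + 16 + (-2), length 3.
Answer: λ = 8/3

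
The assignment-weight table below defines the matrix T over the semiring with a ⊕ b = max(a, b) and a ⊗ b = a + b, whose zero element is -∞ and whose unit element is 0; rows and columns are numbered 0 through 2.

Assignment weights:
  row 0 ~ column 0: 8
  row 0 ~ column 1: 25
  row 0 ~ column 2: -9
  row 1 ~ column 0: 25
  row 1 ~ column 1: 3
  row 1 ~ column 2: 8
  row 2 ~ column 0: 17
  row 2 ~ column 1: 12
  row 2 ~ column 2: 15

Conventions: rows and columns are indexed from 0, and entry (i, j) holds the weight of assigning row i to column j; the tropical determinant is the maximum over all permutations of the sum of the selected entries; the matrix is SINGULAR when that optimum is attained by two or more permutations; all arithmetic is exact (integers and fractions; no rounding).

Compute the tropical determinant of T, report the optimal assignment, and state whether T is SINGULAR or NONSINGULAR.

σ = (0, 1, 2): 8 + 3 + 15 = 26
σ = (0, 2, 1): 8 + 8 + 12 = 28
σ = (1, 0, 2): 25 + 25 + 15 = 65
σ = (1, 2, 0): 25 + 8 + 17 = 50
σ = (2, 0, 1): (-9) + 25 + 12 = 28
σ = (2, 1, 0): (-9) + 3 + 17 = 11
Optimal value attained by: σ = (1, 0, 2).
Answer: det⊕(T) = 65; verdict: NONSINGULAR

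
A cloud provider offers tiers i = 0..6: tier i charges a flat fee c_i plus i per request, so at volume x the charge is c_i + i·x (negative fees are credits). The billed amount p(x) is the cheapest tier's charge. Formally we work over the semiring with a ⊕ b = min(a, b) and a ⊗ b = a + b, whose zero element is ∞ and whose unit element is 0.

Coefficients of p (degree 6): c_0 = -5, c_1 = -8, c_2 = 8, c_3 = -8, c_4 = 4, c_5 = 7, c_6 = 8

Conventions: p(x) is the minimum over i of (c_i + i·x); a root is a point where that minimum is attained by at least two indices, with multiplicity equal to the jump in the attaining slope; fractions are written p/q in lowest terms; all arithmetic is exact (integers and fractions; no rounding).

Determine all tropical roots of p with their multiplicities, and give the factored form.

hull edge (i=0, c=-5) to (i=1, c=-8): slope -3, span 1
hull edge (i=1, c=-8) to (i=3, c=-8): slope 0, span 2
hull edge (i=3, c=-8) to (i=6, c=8): slope 16/3, span 3
Factored form: p(x) = 8 ⊗ (x ⊕ (-16/3)) ⊗ (x ⊕ (-16/3)) ⊗ (x ⊕ (-16/3)) ⊗ (x ⊕ 0) ⊗ (x ⊕ 0) ⊗ (x ⊕ 3)
Answer: roots = -16/3 (mult 3), 0 (mult 2), 3 (mult 1)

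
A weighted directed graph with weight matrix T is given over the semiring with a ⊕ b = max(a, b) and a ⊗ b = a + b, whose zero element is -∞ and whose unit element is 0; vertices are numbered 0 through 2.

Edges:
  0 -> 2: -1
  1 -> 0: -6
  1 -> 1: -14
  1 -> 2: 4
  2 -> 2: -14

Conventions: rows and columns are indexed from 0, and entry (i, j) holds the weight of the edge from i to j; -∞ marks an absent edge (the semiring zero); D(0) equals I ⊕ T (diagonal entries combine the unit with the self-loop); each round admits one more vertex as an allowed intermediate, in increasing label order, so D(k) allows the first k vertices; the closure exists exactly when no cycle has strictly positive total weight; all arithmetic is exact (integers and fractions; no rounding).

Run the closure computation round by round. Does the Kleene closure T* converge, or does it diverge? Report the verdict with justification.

D(0):
  [0, -∞, -1]
  [-6, 0, 4]
  [-∞, -∞, 0]
D(1):
  [0, -∞, -1]
  [-6, 0, 4]
  [-∞, -∞, 0]
D(2):
  [0, -∞, -1]
  [-6, 0, 4]
  [-∞, -∞, 0]
D(3):
  [0, -∞, -1]
  [-6, 0, 4]
  [-∞, -∞, 0]
Key observation: every diagonal entry stays at the unit through all rounds, so no improving cycle exists.
Answer: CONVERGES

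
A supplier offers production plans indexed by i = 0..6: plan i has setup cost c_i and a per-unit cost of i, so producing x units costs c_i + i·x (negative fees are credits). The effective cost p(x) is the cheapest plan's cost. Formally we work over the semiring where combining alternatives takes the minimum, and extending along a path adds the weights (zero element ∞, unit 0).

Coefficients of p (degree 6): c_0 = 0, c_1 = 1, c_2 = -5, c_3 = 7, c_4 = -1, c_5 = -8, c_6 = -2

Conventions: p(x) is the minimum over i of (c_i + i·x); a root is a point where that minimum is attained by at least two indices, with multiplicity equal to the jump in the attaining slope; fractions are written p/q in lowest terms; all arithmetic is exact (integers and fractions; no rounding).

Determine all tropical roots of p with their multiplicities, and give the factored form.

hull edge (i=0, c=0) to (i=2, c=-5): slope -5/2, span 2
hull edge (i=2, c=-5) to (i=5, c=-8): slope -1, span 3
hull edge (i=5, c=-8) to (i=6, c=-2): slope 6, span 1
Factored form: p(x) = -2 ⊗ (x ⊕ (-6)) ⊗ (x ⊕ 1) ⊗ (x ⊕ 1) ⊗ (x ⊕ 1) ⊗ (x ⊕ 5/2) ⊗ (x ⊕ 5/2)
Answer: roots = -6 (mult 1), 1 (mult 3), 5/2 (mult 2)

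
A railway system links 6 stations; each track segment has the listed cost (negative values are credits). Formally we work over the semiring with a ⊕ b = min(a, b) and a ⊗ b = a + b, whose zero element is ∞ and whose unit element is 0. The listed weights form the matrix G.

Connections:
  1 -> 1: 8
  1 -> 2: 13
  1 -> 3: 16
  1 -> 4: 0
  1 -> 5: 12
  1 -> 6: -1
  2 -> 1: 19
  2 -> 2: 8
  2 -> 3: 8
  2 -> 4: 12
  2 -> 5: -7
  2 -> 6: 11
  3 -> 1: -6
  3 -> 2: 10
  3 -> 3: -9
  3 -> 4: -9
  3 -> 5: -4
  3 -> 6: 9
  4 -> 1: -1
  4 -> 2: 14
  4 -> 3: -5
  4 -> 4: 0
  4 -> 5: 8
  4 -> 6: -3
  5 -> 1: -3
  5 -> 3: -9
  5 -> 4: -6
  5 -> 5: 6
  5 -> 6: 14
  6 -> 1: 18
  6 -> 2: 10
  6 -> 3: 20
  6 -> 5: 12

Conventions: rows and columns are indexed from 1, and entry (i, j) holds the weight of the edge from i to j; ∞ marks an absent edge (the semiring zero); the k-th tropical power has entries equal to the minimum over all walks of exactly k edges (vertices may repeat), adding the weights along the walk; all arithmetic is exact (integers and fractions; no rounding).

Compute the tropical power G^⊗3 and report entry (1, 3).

G^⊗2:
  [-1, 9, -5, 0, 6, -3]
  [-10, 16, -16, -13, -1, 7]
  [-15, 1, -18, -18, -13, -12]
  [-11, 5, -14, -14, -9, -3]
  [-15, 1, -18, -18, -13, -9]
  [9, 18, 3, 6, 3, 17]
G^⊗3:
  [-11, 5, -14, -14, -9, -3]
  [-22, -6, -25, -25, -20, -16]
  [-24, -8, -27, -27, -22, -21]
  [-20, -4, -23, -23, -18, -17]
  [-24, -8, -27, -27, -22, -21]
  [-3, 13, -6, -6, -1, 3]
Key observation: the optimum is the walk 1->4->3->3, with weight 0 + (-5) + (-9) = -14.
Optimal value attained by: walk 1->4->3->3.
Answer: (G^⊗3)[1][3] = -14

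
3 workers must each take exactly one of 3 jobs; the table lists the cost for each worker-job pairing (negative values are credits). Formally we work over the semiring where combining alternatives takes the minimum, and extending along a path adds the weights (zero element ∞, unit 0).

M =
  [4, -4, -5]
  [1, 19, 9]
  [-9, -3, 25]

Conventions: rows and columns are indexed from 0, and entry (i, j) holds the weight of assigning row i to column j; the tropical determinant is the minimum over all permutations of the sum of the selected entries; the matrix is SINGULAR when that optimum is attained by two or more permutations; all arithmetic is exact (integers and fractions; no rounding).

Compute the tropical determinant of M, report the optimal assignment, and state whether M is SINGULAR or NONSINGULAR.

σ = (0, 1, 2): 4 + 19 + 25 = 48
σ = (0, 2, 1): 4 + 9 + (-3) = 10
σ = (1, 0, 2): (-4) + 1 + 25 = 22
σ = (1, 2, 0): (-4) + 9 + (-9) = -4
σ = (2, 0, 1): (-5) + 1 + (-3) = -7
σ = (2, 1, 0): (-5) + 19 + (-9) = 5
Optimal value attained by: σ = (2, 0, 1).
Answer: det⊕(M) = -7; verdict: NONSINGULAR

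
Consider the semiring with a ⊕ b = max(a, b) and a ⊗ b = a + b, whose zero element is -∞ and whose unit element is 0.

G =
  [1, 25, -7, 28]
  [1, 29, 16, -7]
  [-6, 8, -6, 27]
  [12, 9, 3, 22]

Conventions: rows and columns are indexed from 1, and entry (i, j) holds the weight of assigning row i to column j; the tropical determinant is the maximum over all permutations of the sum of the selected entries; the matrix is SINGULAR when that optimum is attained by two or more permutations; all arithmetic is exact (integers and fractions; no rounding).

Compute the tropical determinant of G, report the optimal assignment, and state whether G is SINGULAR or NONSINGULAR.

σ = (1, 2, 3, 4): 1 + 29 + (-6) + 22 = 46
σ = (1, 2, 4, 3): 1 + 29 + 27 + 3 = 60
σ = (1, 3, 2, 4): 1 + 16 + 8 + 22 = 47
σ = (1, 3, 4, 2): 1 + 16 + 27 + 9 = 53
σ = (1, 4, 2, 3): 1 + (-7) + 8 + 3 = 5
σ = (1, 4, 3, 2): 1 + (-7) + (-6) + 9 = -3
σ = (2, 1, 3, 4): 25 + 1 + (-6) + 22 = 42
σ = (2, 1, 4, 3): 25 + 1 + 27 + 3 = 56
σ = (2, 3, 1, 4): 25 + 16 + (-6) + 22 = 57
σ = (2, 3, 4, 1): 25 + 16 + 27 + 12 = 80
σ = (2, 4, 1, 3): 25 + (-7) + (-6) + 3 = 15
σ = (2, 4, 3, 1): 25 + (-7) + (-6) + 12 = 24
σ = (3, 1, 2, 4): (-7) + 1 + 8 + 22 = 24
σ = (3, 1, 4, 2): (-7) + 1 + 27 + 9 = 30
σ = (3, 2, 1, 4): (-7) + 29 + (-6) + 22 = 38
σ = (3, 2, 4, 1): (-7) + 29 + 27 + 12 = 61
σ = (3, 4, 1, 2): (-7) + (-7) + (-6) + 9 = -11
σ = (3, 4, 2, 1): (-7) + (-7) + 8 + 12 = 6
σ = (4, 1, 2, 3): 28 + 1 + 8 + 3 = 40
σ = (4, 1, 3, 2): 28 + 1 + (-6) + 9 = 32
σ = (4, 2, 1, 3): 28 + 29 + (-6) + 3 = 54
σ = (4, 2, 3, 1): 28 + 29 + (-6) + 12 = 63
σ = (4, 3, 1, 2): 28 + 16 + (-6) + 9 = 47
σ = (4, 3, 2, 1): 28 + 16 + 8 + 12 = 64
Optimal value attained by: σ = (2, 3, 4, 1).
Answer: det⊕(G) = 80; verdict: NONSINGULAR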